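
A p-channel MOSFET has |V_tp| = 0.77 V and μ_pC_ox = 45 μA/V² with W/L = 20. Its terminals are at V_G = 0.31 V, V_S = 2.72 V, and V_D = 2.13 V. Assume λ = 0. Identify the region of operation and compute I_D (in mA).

Triode; I_D = 0.714 mA

V_SG = V_S − V_G = 2.72 − 0.31 = 2.41 V; V_SD = V_S − V_D = 2.72 − 2.13 = 0.59 V.
k_p = μ_pC_ox · (W/L) = 0.9 mA/V².
V_ov = V_SG − |V_tp| = 2.41 − 0.77 = 1.64 V.
Since V_SD = 0.59 V < V_ov = 1.64 V, the device is in the triode region.
I_D = k_p [V_ov · V_SD − ½ V_SD²] = 0.9 × [1.64 × 0.59 − 0.5 × 0.59²] = 0.714 mA.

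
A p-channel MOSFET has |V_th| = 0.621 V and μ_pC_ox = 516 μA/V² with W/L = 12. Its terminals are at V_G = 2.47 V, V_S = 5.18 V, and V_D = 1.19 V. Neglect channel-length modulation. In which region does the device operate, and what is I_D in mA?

Saturation; I_D = 13.5 mA

V_SG = V_S − V_G = 5.18 − 2.47 = 2.71 V; V_SD = V_S − V_D = 5.18 − 1.19 = 3.99 V.
k_p = μ_pC_ox · (W/L) = 6.192 mA/V².
V_ov = V_SG − |V_th| = 2.71 − 0.621 = 2.09 V.
Since V_SD = 3.99 V ≥ V_ov = 2.09 V, the device is in saturation.
I_D = ½ k_p V_ov² = 0.5 × 6.192 × 2.09² = 13.5 mA.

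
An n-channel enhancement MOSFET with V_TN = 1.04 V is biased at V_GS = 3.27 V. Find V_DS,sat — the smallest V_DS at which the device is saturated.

V_DS,sat = 2.23 V

The boundary between triode and saturation is V_DS = V_GS − V_TN = V_ov.
V_ov = 3.27 − 1.04 = 2.23 V.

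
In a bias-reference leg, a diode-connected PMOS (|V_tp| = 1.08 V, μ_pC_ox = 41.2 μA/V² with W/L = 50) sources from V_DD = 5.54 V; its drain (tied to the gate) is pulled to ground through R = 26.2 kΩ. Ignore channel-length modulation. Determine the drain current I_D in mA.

I_D = 0.155 mA

With gate tied to drain, V_SG = V_SD ≥ V_SG − |V_tp|, so the device is in saturation.
k_p = μ_pC_ox · (W/L) = 2.06 mA/V².
KCL at the drain: ½ k_p (V_SG − |V_tp|)² = (V_DD − V_SG)/R.
Let x = V_SG − 1.08. Then 27 x² + x − 4.46 = 0, giving x = 0.388 V (positive root), so V_SG = 1.47 V.
I_D = (V_DD − V_SG)/R = (5.54 − 1.47) / 26.2 = 0.155 mA.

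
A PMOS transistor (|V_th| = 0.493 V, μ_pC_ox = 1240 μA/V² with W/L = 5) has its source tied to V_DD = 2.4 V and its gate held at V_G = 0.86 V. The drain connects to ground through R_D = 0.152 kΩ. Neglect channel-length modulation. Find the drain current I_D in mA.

V_SG = V_DD − V_G = 2.4 − 0.86 = 1.54 V, so V_ov = 1.54 − 0.493 = 1.05 V.
k_p = μ_pC_ox · (W/L) = 6.2 mA/V².
Assume saturation: I_D = ½ k_p V_ov² = 0.5 × 6.2 × 1.05² = 3.4 mA, giving V_SD = V_DD − I_D R_D = 2.4 − 3.4 × 0.152 = 1.88 V.
V_SD = 1.88 V ≥ V_ov = 1.05 V, confirming saturation.

I_D = 3.40 mA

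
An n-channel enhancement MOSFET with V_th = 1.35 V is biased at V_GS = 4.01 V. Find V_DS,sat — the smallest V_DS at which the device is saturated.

The boundary between triode and saturation is V_DS = V_GS − V_th = V_ov.
V_ov = 4.01 − 1.35 = 2.66 V.

V_DS,sat = 2.66 V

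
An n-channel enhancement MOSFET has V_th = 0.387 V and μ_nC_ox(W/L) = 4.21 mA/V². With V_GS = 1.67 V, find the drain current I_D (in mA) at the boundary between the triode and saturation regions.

I_D = 3.47 mA

At the boundary V_DS = V_ov = V_GS − V_th = 1.67 − 0.387 = 1.28 V.
I_D = ½ k_n V_ov² = 0.5 × 4.21 × 1.28² = 3.47 mA.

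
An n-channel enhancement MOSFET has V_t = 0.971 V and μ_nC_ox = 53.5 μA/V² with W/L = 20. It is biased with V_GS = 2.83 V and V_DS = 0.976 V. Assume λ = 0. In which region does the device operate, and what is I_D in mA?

k_n = μ_nC_ox · (W/L) = 1.07 mA/V².
V_ov = V_GS − V_t = 2.83 − 0.971 = 1.86 V.
Since V_DS = 0.976 V < V_ov = 1.86 V, the device is in the triode region.
I_D = k_n [V_ov · V_DS − ½ V_DS²] = 1.07 × [1.86 × 0.976 − 0.5 × 0.976²] = 1.43 mA.

Triode; I_D = 1.43 mA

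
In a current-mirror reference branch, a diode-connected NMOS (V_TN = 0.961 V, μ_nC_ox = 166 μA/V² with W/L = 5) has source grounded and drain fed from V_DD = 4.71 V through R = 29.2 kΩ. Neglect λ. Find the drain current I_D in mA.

I_D = 0.111 mA

With gate tied to drain, V_GS = V_DS ≥ V_GS − V_TN, so the device is in saturation.
k_n = μ_nC_ox · (W/L) = 0.83 mA/V².
KCL at the drain: ½ k_n (V_GS − V_TN)² = (V_DD − V_GS)/R.
Let x = V_GS − 0.961. Then 12.1 x² + x − 3.749 = 0, giving x = 0.516 V (positive root), so V_GS = 1.48 V.
I_D = (V_DD − V_GS)/R = (4.71 − 1.48) / 29.2 = 0.111 mA.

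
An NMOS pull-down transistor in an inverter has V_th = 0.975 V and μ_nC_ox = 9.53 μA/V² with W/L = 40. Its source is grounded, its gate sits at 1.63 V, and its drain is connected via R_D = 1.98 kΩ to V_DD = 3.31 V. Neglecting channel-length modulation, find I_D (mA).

V_GS = V_G = 1.63 V, so V_ov = 1.63 − 0.975 = 0.655 V.
k_n = μ_nC_ox · (W/L) = 0.3812 mA/V².
Assume saturation: I_D = ½ k_n V_ov² = 0.5 × 0.3812 × 0.655² = 0.0818 mA, giving V_DS = V_DD − I_D R_D = 3.31 − 0.0818 × 1.98 = 3.15 V.
V_DS = 3.15 V ≥ V_ov = 0.655 V, confirming saturation.

I_D = 0.0818 mA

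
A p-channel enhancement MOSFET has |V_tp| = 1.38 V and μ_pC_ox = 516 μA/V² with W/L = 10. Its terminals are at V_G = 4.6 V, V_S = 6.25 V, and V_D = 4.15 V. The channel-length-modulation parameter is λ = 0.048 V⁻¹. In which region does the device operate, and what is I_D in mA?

Saturation; I_D = 0.207 mA

V_SG = V_S − V_G = 6.25 − 4.6 = 1.65 V; V_SD = V_S − V_D = 6.25 − 4.15 = 2.1 V.
k_p = μ_pC_ox · (W/L) = 5.16 mA/V².
V_ov = V_SG − |V_tp| = 1.65 − 1.38 = 0.27 V.
Since V_SD = 2.1 V ≥ V_ov = 0.27 V, the device is in saturation.
I_D = ½ k_p V_ov² (1 + λ V_SD) = 0.5 × 5.16 × 0.27² × (1 + 0.048 × 2.1) = 0.207 mA.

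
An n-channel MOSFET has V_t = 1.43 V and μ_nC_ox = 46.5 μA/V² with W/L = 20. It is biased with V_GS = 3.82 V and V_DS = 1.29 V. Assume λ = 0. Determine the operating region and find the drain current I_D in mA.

k_n = μ_nC_ox · (W/L) = 0.93 mA/V².
V_ov = V_GS − V_t = 3.82 − 1.43 = 2.39 V.
Since V_DS = 1.29 V < V_ov = 2.39 V, the device is in the triode region.
I_D = k_n [V_ov · V_DS − ½ V_DS²] = 0.93 × [2.39 × 1.29 − 0.5 × 1.29²] = 2.09 mA.

Triode; I_D = 2.09 mA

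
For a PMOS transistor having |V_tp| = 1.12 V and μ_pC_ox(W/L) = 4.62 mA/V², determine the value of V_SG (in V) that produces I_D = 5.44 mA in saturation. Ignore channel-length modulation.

In saturation I_D = ½ k_p (V_SG − |V_tp|)², so V_SG − |V_tp| = √(2 I_D / k_p) = √(2 × 5.44 / 4.62) = 1.53 V.
V_SG = 1.12 + 1.53 = 2.65 V.

V_SG = 2.65 V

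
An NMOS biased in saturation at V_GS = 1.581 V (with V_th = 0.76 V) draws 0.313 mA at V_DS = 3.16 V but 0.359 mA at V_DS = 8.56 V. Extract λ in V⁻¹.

With V_GS fixed, I_D ∝ (1 + λ V_DS) in saturation, so I_D2/I_D1 = (1 + λ V_DS2)/(1 + λ V_DS1).
0.359/0.313 = 1.147 = (1 + 8.56 λ)/(1 + 3.16 λ).
Solving: λ (I_D1 V_DS2 − I_D2 V_DS1) = I_D2 − I_D1, so λ = (0.359 − 0.313) / (0.313 × 8.56 − 0.359 × 3.16) = 0.046 / 1.54 = 0.0298 V⁻¹.

λ = 0.0298 V⁻¹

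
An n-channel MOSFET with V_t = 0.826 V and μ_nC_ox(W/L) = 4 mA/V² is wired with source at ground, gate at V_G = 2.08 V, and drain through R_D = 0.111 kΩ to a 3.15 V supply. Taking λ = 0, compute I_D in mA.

I_D = 3.15 mA

V_GS = V_G = 2.08 V, so V_ov = 2.08 − 0.826 = 1.25 V.
Assume saturation: I_D = ½ k_n V_ov² = 0.5 × 4 × 1.25² = 3.15 mA, giving V_DS = V_DD − I_D R_D = 3.15 − 3.15 × 0.111 = 2.8 V.
V_DS = 2.8 V ≥ V_ov = 1.25 V, confirming saturation.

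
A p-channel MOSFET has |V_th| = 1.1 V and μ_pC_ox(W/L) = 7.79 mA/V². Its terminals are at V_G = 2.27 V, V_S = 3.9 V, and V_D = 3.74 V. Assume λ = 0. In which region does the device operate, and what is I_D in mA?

V_SG = V_S − V_G = 3.9 − 2.27 = 1.63 V; V_SD = V_S − V_D = 3.9 − 3.74 = 0.16 V.
V_ov = V_SG − |V_th| = 1.63 − 1.1 = 0.53 V.
Since V_SD = 0.16 V < V_ov = 0.53 V, the device is in the triode region.
I_D = k_p [V_ov · V_SD − ½ V_SD²] = 7.79 × [0.53 × 0.16 − 0.5 × 0.16²] = 0.561 mA.

Triode; I_D = 0.561 mA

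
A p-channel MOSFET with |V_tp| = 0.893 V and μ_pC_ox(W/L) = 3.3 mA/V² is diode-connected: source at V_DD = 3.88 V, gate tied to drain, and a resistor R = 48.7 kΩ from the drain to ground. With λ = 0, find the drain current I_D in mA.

I_D = 0.0575 mA

With gate tied to drain, V_SG = V_SD ≥ V_SG − |V_tp|, so the device is in saturation.
KCL at the drain: ½ k_p (V_SG − |V_tp|)² = (V_DD − V_SG)/R.
Let x = V_SG − 0.893. Then 80.4 x² + x − 2.987 = 0, giving x = 0.187 V (positive root), so V_SG = 1.08 V.
I_D = (V_DD − V_SG)/R = (3.88 − 1.08) / 48.7 = 0.0575 mA.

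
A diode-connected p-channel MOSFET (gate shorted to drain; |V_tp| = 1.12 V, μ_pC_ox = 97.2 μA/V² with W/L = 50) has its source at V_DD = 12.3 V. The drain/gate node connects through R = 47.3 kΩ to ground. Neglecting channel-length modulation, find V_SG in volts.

With gate tied to drain, V_SG = V_SD ≥ V_SG − |V_tp|, so the device is in saturation.
k_p = μ_pC_ox · (W/L) = 4.86 mA/V².
KCL at the drain: ½ k_p (V_SG − |V_tp|)² = (V_DD − V_SG)/R.
Let x = V_SG − 1.12. Then 115 x² + x − 11.18 = 0, giving x = 0.308 V (positive root), so V_SG = 1.43 V.
I_D = (V_DD − V_SG)/R = (12.3 − 1.43) / 47.3 = 0.23 mA.

V_SG = 1.43 V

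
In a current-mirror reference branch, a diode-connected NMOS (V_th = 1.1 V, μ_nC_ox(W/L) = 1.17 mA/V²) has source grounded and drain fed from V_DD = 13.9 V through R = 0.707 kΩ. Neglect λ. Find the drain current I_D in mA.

I_D = 11.8 mA

With gate tied to drain, V_GS = V_DS ≥ V_GS − V_th, so the device is in saturation.
KCL at the drain: ½ k_n (V_GS − V_th)² = (V_DD − V_GS)/R.
Let x = V_GS − 1.1. Then 0.414 x² + x − 12.8 = 0, giving x = 4.48 V (positive root), so V_GS = 5.58 V.
I_D = (V_DD − V_GS)/R = (13.9 − 5.58) / 0.707 = 11.8 mA.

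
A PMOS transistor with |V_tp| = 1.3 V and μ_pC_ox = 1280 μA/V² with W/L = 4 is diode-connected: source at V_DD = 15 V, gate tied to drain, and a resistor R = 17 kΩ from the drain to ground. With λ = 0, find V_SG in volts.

With gate tied to drain, V_SG = V_SD ≥ V_SG − |V_tp|, so the device is in saturation.
k_p = μ_pC_ox · (W/L) = 5.12 mA/V².
KCL at the drain: ½ k_p (V_SG − |V_tp|)² = (V_DD − V_SG)/R.
Let x = V_SG − 1.3. Then 43.5 x² + x − 13.7 = 0, giving x = 0.55 V (positive root), so V_SG = 1.85 V.
I_D = (V_DD − V_SG)/R = (15 − 1.85) / 17 = 0.774 mA.

V_SG = 1.85 V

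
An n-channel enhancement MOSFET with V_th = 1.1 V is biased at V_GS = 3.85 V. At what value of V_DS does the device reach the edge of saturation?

The boundary between triode and saturation is V_DS = V_GS − V_th = V_ov.
V_ov = 3.85 − 1.1 = 2.75 V.

V_DS,sat = 2.75 V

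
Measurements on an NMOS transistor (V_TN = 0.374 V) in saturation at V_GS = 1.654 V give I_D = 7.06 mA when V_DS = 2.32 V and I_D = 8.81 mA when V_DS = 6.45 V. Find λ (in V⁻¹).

With V_GS fixed, I_D ∝ (1 + λ V_DS) in saturation, so I_D2/I_D1 = (1 + λ V_DS2)/(1 + λ V_DS1).
8.81/7.06 = 1.248 = (1 + 6.45 λ)/(1 + 2.32 λ).
Solving: λ (I_D1 V_DS2 − I_D2 V_DS1) = I_D2 − I_D1, so λ = (8.81 − 7.06) / (7.06 × 6.45 − 8.81 × 2.32) = 1.75 / 25.1 = 0.0697 V⁻¹.

λ = 0.0697 V⁻¹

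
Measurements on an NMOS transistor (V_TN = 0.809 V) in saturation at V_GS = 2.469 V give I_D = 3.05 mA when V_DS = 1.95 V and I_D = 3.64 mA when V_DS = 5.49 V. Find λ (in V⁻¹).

With V_GS fixed, I_D ∝ (1 + λ V_DS) in saturation, so I_D2/I_D1 = (1 + λ V_DS2)/(1 + λ V_DS1).
3.64/3.05 = 1.193 = (1 + 5.49 λ)/(1 + 1.95 λ).
Solving: λ (I_D1 V_DS2 − I_D2 V_DS1) = I_D2 − I_D1, so λ = (3.64 − 3.05) / (3.05 × 5.49 − 3.64 × 1.95) = 0.59 / 9.65 = 0.0612 V⁻¹.

λ = 0.0612 V⁻¹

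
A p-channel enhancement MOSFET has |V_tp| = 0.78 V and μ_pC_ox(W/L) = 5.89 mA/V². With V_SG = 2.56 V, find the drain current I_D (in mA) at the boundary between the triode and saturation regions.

At the boundary V_SD = V_ov = V_SG − |V_tp| = 2.56 − 0.78 = 1.78 V.
I_D = ½ k_p V_ov² = 0.5 × 5.89 × 1.78² = 9.33 mA.

I_D = 9.33 mA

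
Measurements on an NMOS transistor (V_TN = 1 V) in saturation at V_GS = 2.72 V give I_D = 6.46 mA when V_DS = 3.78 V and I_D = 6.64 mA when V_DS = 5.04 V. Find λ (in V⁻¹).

With V_GS fixed, I_D ∝ (1 + λ V_DS) in saturation, so I_D2/I_D1 = (1 + λ V_DS2)/(1 + λ V_DS1).
6.64/6.46 = 1.028 = (1 + 5.04 λ)/(1 + 3.78 λ).
Solving: λ (I_D1 V_DS2 − I_D2 V_DS1) = I_D2 − I_D1, so λ = (6.64 − 6.46) / (6.46 × 5.04 − 6.64 × 3.78) = 0.18 / 7.46 = 0.0241 V⁻¹.

λ = 0.0241 V⁻¹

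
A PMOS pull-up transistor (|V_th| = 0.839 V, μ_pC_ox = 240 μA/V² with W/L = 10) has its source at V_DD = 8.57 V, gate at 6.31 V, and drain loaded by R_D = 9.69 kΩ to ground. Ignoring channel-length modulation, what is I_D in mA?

I_D = 0.856 mA

V_SG = V_DD − V_G = 8.57 − 6.31 = 2.26 V, so V_ov = 2.26 − 0.839 = 1.42 V.
k_p = μ_pC_ox · (W/L) = 2.4 mA/V².
Assume saturation: I_D = ½ k_p V_ov² = 0.5 × 2.4 × 1.42² = 2.42 mA, giving V_SD = V_DD − I_D R_D = 8.57 − 2.42 × 9.69 = -14.9 V.
But -14.9 V < V_ov = 1.42 V, so the device is actually in triode.
In triode I_D = k_p[V_ov V_SD − ½ V_SD²] and I_D = (V_DD − V_SD)/R_D. Equating: 11.6 V_SD² − 34.05 V_SD + 8.57 = 0, giving V_SD = 0.278 V (the root below V_ov).
I_D = (8.57 − 0.278) / 9.69 = 0.856 mA.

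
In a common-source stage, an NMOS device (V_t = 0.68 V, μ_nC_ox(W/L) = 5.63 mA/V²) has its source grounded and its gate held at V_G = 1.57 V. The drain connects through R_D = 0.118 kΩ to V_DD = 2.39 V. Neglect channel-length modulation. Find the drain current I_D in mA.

I_D = 2.23 mA

V_GS = V_G = 1.57 V, so V_ov = 1.57 − 0.68 = 0.89 V.
Assume saturation: I_D = ½ k_n V_ov² = 0.5 × 5.63 × 0.89² = 2.23 mA, giving V_DS = V_DD − I_D R_D = 2.39 − 2.23 × 0.118 = 2.13 V.
V_DS = 2.13 V ≥ V_ov = 0.89 V, confirming saturation.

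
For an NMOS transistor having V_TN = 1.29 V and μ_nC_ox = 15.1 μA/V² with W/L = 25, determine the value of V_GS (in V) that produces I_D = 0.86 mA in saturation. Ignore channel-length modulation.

V_GS = 3.42 V

k_n = μ_nC_ox · (W/L) = 0.3775 mA/V².
In saturation I_D = ½ k_n (V_GS − V_TN)², so V_GS − V_TN = √(2 I_D / k_n) = √(2 × 0.86 / 0.3775) = 2.13 V.
V_GS = 1.29 + 2.13 = 3.42 V.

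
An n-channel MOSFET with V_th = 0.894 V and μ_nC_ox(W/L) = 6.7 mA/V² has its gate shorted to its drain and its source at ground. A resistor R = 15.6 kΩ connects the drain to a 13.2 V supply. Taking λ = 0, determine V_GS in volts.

With gate tied to drain, V_GS = V_DS ≥ V_GS − V_th, so the device is in saturation.
KCL at the drain: ½ k_n (V_GS − V_th)² = (V_DD − V_GS)/R.
Let x = V_GS − 0.894. Then 52.3 x² + x − 12.31 = 0, giving x = 0.476 V (positive root), so V_GS = 1.37 V.
I_D = (V_DD − V_GS)/R = (13.2 − 1.37) / 15.6 = 0.758 mA.

V_GS = 1.37 V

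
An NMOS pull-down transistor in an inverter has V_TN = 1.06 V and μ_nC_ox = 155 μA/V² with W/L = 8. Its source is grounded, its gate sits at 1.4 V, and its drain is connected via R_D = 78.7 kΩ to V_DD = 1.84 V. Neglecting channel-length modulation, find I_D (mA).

V_GS = V_G = 1.4 V, so V_ov = 1.4 − 1.06 = 0.34 V.
k_n = μ_nC_ox · (W/L) = 1.24 mA/V².
Assume saturation: I_D = ½ k_n V_ov² = 0.5 × 1.24 × 0.34² = 0.0717 mA, giving V_DS = V_DD − I_D R_D = 1.84 − 0.0717 × 78.7 = -3.8 V.
But -3.8 V < V_ov = 0.34 V, so the device is actually in triode.
In triode I_D = k_n[V_ov V_DS − ½ V_DS²] and I_D = (V_DD − V_DS)/R_D. Equating: 48.8 V_DS² − 34.18 V_DS + 1.84 = 0, giving V_DS = 0.0588 V (the root below V_ov).
I_D = (1.84 − 0.0588) / 78.7 = 0.0226 mA.

I_D = 0.0226 mA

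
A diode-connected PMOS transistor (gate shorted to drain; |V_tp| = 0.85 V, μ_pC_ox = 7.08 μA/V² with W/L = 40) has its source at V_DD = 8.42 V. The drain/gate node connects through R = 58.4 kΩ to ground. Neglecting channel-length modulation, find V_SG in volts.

V_SG = 1.75 V

With gate tied to drain, V_SG = V_SD ≥ V_SG − |V_tp|, so the device is in saturation.
k_p = μ_pC_ox · (W/L) = 0.2832 mA/V².
KCL at the drain: ½ k_p (V_SG − |V_tp|)² = (V_DD − V_SG)/R.
Let x = V_SG − 0.85. Then 8.27 x² + x − 7.57 = 0, giving x = 0.898 V (positive root), so V_SG = 1.75 V.
I_D = (V_DD − V_SG)/R = (8.42 − 1.75) / 58.4 = 0.114 mA.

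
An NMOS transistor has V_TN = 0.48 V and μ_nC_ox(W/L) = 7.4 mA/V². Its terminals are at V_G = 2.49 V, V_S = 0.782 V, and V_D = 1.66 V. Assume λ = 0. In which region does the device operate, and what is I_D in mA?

V_GS = V_G − V_S = 2.49 − 0.782 = 1.71 V; V_DS = V_D − V_S = 1.66 − 0.782 = 0.878 V.
V_ov = V_GS − V_TN = 1.71 − 0.48 = 1.23 V.
Since V_DS = 0.878 V < V_ov = 1.23 V, the device is in the triode region.
I_D = k_n [V_ov · V_DS − ½ V_DS²] = 7.4 × [1.23 × 0.878 − 0.5 × 0.878²] = 5.13 mA.

Triode; I_D = 5.13 mA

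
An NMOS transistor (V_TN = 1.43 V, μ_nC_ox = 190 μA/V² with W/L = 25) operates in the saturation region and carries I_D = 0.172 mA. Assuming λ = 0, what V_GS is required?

V_GS = 1.70 V

k_n = μ_nC_ox · (W/L) = 4.75 mA/V².
In saturation I_D = ½ k_n (V_GS − V_TN)², so V_GS − V_TN = √(2 I_D / k_n) = √(2 × 0.172 / 4.75) = 0.269 V.
V_GS = 1.43 + 0.269 = 1.7 V.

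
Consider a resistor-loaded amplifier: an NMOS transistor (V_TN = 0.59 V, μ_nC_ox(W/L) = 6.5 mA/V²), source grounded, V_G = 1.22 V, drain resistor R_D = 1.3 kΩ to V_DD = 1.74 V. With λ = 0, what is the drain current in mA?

I_D = 1.06 mA

V_GS = V_G = 1.22 V, so V_ov = 1.22 − 0.59 = 0.63 V.
Assume saturation: I_D = ½ k_n V_ov² = 0.5 × 6.5 × 0.63² = 1.29 mA, giving V_DS = V_DD − I_D R_D = 1.74 − 1.29 × 1.3 = 0.0631 V.
But 0.0631 V < V_ov = 0.63 V, so the device is actually in triode.
In triode I_D = k_n[V_ov V_DS − ½ V_DS²] and I_D = (V_DD − V_DS)/R_D. Equating: 4.23 V_DS² − 6.324 V_DS + 1.74 = 0, giving V_DS = 0.363 V (the root below V_ov).
I_D = (1.74 − 0.363) / 1.3 = 1.06 mA.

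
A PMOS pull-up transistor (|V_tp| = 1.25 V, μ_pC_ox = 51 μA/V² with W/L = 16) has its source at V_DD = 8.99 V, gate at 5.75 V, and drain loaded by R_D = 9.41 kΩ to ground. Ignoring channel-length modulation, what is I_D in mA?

I_D = 0.886 mA

V_SG = V_DD − V_G = 8.99 − 5.75 = 3.24 V, so V_ov = 3.24 − 1.25 = 1.99 V.
k_p = μ_pC_ox · (W/L) = 0.816 mA/V².
Assume saturation: I_D = ½ k_p V_ov² = 0.5 × 0.816 × 1.99² = 1.62 mA, giving V_SD = V_DD − I_D R_D = 8.99 − 1.62 × 9.41 = -6.21 V.
But -6.21 V < V_ov = 1.99 V, so the device is actually in triode.
In triode I_D = k_p[V_ov V_SD − ½ V_SD²] and I_D = (V_DD − V_SD)/R_D. Equating: 3.84 V_SD² − 16.28 V_SD + 8.99 = 0, giving V_SD = 0.653 V (the root below V_ov).
I_D = (8.99 − 0.653) / 9.41 = 0.886 mA.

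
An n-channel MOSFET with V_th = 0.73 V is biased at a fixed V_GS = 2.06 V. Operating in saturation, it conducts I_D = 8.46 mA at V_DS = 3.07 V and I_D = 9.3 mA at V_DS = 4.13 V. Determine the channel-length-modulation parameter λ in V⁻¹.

λ = 0.131 V⁻¹

With V_GS fixed, I_D ∝ (1 + λ V_DS) in saturation, so I_D2/I_D1 = (1 + λ V_DS2)/(1 + λ V_DS1).
9.3/8.46 = 1.099 = (1 + 4.13 λ)/(1 + 3.07 λ).
Solving: λ (I_D1 V_DS2 − I_D2 V_DS1) = I_D2 − I_D1, so λ = (9.3 − 8.46) / (8.46 × 4.13 − 9.3 × 3.07) = 0.84 / 6.39 = 0.131 V⁻¹.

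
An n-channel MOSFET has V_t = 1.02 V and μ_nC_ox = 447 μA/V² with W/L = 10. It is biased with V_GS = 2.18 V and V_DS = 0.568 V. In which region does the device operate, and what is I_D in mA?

Triode; I_D = 2.22 mA

k_n = μ_nC_ox · (W/L) = 4.47 mA/V².
V_ov = V_GS − V_t = 2.18 − 1.02 = 1.16 V.
Since V_DS = 0.568 V < V_ov = 1.16 V, the device is in the triode region.
I_D = k_n [V_ov · V_DS − ½ V_DS²] = 4.47 × [1.16 × 0.568 − 0.5 × 0.568²] = 2.22 mA.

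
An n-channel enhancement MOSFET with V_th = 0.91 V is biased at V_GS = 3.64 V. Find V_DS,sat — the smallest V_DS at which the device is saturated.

V_DS,sat = 2.73 V

The boundary between triode and saturation is V_DS = V_GS − V_th = V_ov.
V_ov = 3.64 − 0.91 = 2.73 V.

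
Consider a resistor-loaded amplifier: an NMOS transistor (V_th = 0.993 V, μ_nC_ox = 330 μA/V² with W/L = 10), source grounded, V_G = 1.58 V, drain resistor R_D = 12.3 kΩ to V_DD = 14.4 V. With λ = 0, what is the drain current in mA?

I_D = 0.569 mA

V_GS = V_G = 1.58 V, so V_ov = 1.58 − 0.993 = 0.587 V.
k_n = μ_nC_ox · (W/L) = 3.3 mA/V².
Assume saturation: I_D = ½ k_n V_ov² = 0.5 × 3.3 × 0.587² = 0.569 mA, giving V_DS = V_DD − I_D R_D = 14.4 − 0.569 × 12.3 = 7.41 V.
V_DS = 7.41 V ≥ V_ov = 0.587 V, confirming saturation.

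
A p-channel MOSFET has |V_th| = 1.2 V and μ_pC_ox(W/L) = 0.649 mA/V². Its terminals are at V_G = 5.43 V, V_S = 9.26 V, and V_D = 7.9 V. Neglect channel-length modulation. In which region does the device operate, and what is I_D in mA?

V_SG = V_S − V_G = 9.26 − 5.43 = 3.83 V; V_SD = V_S − V_D = 9.26 − 7.9 = 1.36 V.
V_ov = V_SG − |V_th| = 3.83 − 1.2 = 2.63 V.
Since V_SD = 1.36 V < V_ov = 2.63 V, the device is in the triode region.
I_D = k_p [V_ov · V_SD − ½ V_SD²] = 0.649 × [2.63 × 1.36 − 0.5 × 1.36²] = 1.72 mA.

Triode; I_D = 1.72 mA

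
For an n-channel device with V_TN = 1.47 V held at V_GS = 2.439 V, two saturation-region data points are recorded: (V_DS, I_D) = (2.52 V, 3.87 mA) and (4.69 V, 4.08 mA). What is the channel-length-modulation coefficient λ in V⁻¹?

λ = 0.0267 V⁻¹

With V_GS fixed, I_D ∝ (1 + λ V_DS) in saturation, so I_D2/I_D1 = (1 + λ V_DS2)/(1 + λ V_DS1).
4.08/3.87 = 1.054 = (1 + 4.69 λ)/(1 + 2.52 λ).
Solving: λ (I_D1 V_DS2 − I_D2 V_DS1) = I_D2 − I_D1, so λ = (4.08 − 3.87) / (3.87 × 4.69 − 4.08 × 2.52) = 0.21 / 7.87 = 0.0267 V⁻¹.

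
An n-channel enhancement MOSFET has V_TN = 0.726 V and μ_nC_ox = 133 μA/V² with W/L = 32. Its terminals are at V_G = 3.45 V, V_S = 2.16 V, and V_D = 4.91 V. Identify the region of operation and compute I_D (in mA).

V_GS = V_G − V_S = 3.45 − 2.16 = 1.29 V; V_DS = V_D − V_S = 4.91 − 2.16 = 2.75 V.
k_n = μ_nC_ox · (W/L) = 4.256 mA/V².
V_ov = V_GS − V_TN = 1.29 − 0.726 = 0.564 V.
Since V_DS = 2.75 V ≥ V_ov = 0.564 V, the device is in saturation.
I_D = ½ k_n V_ov² = 0.5 × 4.256 × 0.564² = 0.677 mA.

Saturation; I_D = 0.677 mA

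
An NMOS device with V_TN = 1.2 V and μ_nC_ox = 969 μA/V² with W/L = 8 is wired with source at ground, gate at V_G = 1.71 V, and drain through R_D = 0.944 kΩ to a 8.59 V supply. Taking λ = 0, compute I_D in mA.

V_GS = V_G = 1.71 V, so V_ov = 1.71 − 1.2 = 0.51 V.
k_n = μ_nC_ox · (W/L) = 7.752 mA/V².
Assume saturation: I_D = ½ k_n V_ov² = 0.5 × 7.752 × 0.51² = 1.01 mA, giving V_DS = V_DD − I_D R_D = 8.59 − 1.01 × 0.944 = 7.64 V.
V_DS = 7.64 V ≥ V_ov = 0.51 V, confirming saturation.

I_D = 1.01 mA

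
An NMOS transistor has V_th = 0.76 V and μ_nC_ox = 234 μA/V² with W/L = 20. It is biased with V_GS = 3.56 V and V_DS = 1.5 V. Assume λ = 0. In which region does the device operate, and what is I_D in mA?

k_n = μ_nC_ox · (W/L) = 4.68 mA/V².
V_ov = V_GS − V_th = 3.56 − 0.76 = 2.8 V.
Since V_DS = 1.5 V < V_ov = 2.8 V, the device is in the triode region.
I_D = k_n [V_ov · V_DS − ½ V_DS²] = 4.68 × [2.8 × 1.5 − 0.5 × 1.5²] = 14.4 mA.

Triode; I_D = 14.4 mA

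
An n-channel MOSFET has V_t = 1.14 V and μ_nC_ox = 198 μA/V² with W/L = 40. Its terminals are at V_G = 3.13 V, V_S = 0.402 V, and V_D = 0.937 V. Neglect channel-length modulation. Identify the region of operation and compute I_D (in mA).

Triode; I_D = 5.60 mA

V_GS = V_G − V_S = 3.13 − 0.402 = 2.73 V; V_DS = V_D − V_S = 0.937 − 0.402 = 0.535 V.
k_n = μ_nC_ox · (W/L) = 7.92 mA/V².
V_ov = V_GS − V_t = 2.73 − 1.14 = 1.59 V.
Since V_DS = 0.535 V < V_ov = 1.59 V, the device is in the triode region.
I_D = k_n [V_ov · V_DS − ½ V_DS²] = 7.92 × [1.59 × 0.535 − 0.5 × 0.535²] = 5.6 mA.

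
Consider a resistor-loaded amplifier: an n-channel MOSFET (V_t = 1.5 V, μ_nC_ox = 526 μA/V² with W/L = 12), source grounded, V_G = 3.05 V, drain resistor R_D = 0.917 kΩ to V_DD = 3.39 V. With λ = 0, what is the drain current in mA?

V_GS = V_G = 3.05 V, so V_ov = 3.05 − 1.5 = 1.55 V.
k_n = μ_nC_ox · (W/L) = 6.312 mA/V².
Assume saturation: I_D = ½ k_n V_ov² = 0.5 × 6.312 × 1.55² = 7.58 mA, giving V_DS = V_DD − I_D R_D = 3.39 − 7.58 × 0.917 = -3.56 V.
But -3.56 V < V_ov = 1.55 V, so the device is actually in triode.
In triode I_D = k_n[V_ov V_DS − ½ V_DS²] and I_D = (V_DD − V_DS)/R_D. Equating: 2.89 V_DS² − 9.972 V_DS + 3.39 = 0, giving V_DS = 0.382 V (the root below V_ov).
I_D = (3.39 − 0.382) / 0.917 = 3.28 mA.

I_D = 3.28 mA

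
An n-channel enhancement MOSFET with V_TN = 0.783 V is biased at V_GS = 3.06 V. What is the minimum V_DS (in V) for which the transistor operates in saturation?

V_DS,sat = 2.28 V

The boundary between triode and saturation is V_DS = V_GS − V_TN = V_ov.
V_ov = 3.06 − 0.783 = 2.28 V.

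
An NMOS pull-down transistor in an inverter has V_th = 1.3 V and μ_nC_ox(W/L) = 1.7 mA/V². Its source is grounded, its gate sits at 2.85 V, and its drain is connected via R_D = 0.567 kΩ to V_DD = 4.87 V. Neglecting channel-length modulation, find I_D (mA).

V_GS = V_G = 2.85 V, so V_ov = 2.85 − 1.3 = 1.55 V.
Assume saturation: I_D = ½ k_n V_ov² = 0.5 × 1.7 × 1.55² = 2.04 mA, giving V_DS = V_DD − I_D R_D = 4.87 − 2.04 × 0.567 = 3.71 V.
V_DS = 3.71 V ≥ V_ov = 1.55 V, confirming saturation.

I_D = 2.04 mA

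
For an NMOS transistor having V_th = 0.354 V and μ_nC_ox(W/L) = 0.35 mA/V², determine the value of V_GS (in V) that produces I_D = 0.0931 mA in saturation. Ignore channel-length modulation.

V_GS = 1.08 V

In saturation I_D = ½ k_n (V_GS − V_th)², so V_GS − V_th = √(2 I_D / k_n) = √(2 × 0.0931 / 0.35) = 0.729 V.
V_GS = 0.354 + 0.729 = 1.08 V.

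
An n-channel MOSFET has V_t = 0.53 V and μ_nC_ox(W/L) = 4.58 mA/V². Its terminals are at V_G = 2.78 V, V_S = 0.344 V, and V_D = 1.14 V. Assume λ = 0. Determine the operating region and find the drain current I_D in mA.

Triode; I_D = 5.50 mA

V_GS = V_G − V_S = 2.78 − 0.344 = 2.44 V; V_DS = V_D − V_S = 1.14 − 0.344 = 0.796 V.
V_ov = V_GS − V_t = 2.44 − 0.53 = 1.91 V.
Since V_DS = 0.796 V < V_ov = 1.91 V, the device is in the triode region.
I_D = k_n [V_ov · V_DS − ½ V_DS²] = 4.58 × [1.91 × 0.796 − 0.5 × 0.796²] = 5.5 mA.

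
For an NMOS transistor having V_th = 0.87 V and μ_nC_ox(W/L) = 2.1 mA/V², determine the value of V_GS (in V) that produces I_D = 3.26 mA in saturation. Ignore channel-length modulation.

V_GS = 2.63 V

In saturation I_D = ½ k_n (V_GS − V_th)², so V_GS − V_th = √(2 I_D / k_n) = √(2 × 3.26 / 2.1) = 1.76 V.
V_GS = 0.87 + 1.76 = 2.63 V.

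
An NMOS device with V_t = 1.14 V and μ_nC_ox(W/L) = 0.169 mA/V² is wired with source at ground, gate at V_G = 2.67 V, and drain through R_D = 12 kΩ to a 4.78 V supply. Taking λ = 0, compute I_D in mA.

V_GS = V_G = 2.67 V, so V_ov = 2.67 − 1.14 = 1.53 V.
Assume saturation: I_D = ½ k_n V_ov² = 0.5 × 0.169 × 1.53² = 0.198 mA, giving V_DS = V_DD − I_D R_D = 4.78 − 0.198 × 12 = 2.41 V.
V_DS = 2.41 V ≥ V_ov = 1.53 V, confirming saturation.

I_D = 0.198 mA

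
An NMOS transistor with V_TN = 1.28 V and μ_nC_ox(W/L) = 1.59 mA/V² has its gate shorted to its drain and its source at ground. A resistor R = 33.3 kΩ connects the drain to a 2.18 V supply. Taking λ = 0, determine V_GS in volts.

With gate tied to drain, V_GS = V_DS ≥ V_GS − V_TN, so the device is in saturation.
KCL at the drain: ½ k_n (V_GS − V_TN)² = (V_DD − V_GS)/R.
Let x = V_GS − 1.28. Then 26.5 x² + x − 0.9 = 0, giving x = 0.166 V (positive root), so V_GS = 1.45 V.
I_D = (V_DD − V_GS)/R = (2.18 − 1.45) / 33.3 = 0.022 mA.

V_GS = 1.45 V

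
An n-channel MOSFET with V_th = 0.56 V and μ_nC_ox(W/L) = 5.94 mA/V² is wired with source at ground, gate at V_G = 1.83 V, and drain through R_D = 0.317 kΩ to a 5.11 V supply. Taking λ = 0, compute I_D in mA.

I_D = 4.79 mA

V_GS = V_G = 1.83 V, so V_ov = 1.83 − 0.56 = 1.27 V.
Assume saturation: I_D = ½ k_n V_ov² = 0.5 × 5.94 × 1.27² = 4.79 mA, giving V_DS = V_DD − I_D R_D = 5.11 − 4.79 × 0.317 = 3.59 V.
V_DS = 3.59 V ≥ V_ov = 1.27 V, confirming saturation.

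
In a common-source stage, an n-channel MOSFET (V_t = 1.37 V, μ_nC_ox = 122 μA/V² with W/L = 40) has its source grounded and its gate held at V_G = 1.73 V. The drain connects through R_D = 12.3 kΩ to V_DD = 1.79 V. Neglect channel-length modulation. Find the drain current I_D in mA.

V_GS = V_G = 1.73 V, so V_ov = 1.73 − 1.37 = 0.36 V.
k_n = μ_nC_ox · (W/L) = 4.88 mA/V².
Assume saturation: I_D = ½ k_n V_ov² = 0.5 × 4.88 × 0.36² = 0.316 mA, giving V_DS = V_DD − I_D R_D = 1.79 − 0.316 × 12.3 = -2.1 V.
But -2.1 V < V_ov = 0.36 V, so the device is actually in triode.
In triode I_D = k_n[V_ov V_DS − ½ V_DS²] and I_D = (V_DD − V_DS)/R_D. Equating: 30 V_DS² − 22.61 V_DS + 1.79 = 0, giving V_DS = 0.0899 V (the root below V_ov).
I_D = (1.79 − 0.0899) / 12.3 = 0.138 mA.

I_D = 0.138 mA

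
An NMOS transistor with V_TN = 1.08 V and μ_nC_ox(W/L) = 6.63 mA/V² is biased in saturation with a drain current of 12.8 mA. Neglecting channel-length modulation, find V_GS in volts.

V_GS = 3.05 V

In saturation I_D = ½ k_n (V_GS − V_TN)², so V_GS − V_TN = √(2 I_D / k_n) = √(2 × 12.8 / 6.63) = 1.97 V.
V_GS = 1.08 + 1.97 = 3.05 V.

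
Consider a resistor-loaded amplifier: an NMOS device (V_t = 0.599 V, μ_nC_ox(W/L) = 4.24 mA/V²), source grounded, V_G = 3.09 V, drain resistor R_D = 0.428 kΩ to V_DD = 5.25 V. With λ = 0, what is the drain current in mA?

I_D = 9.51 mA

V_GS = V_G = 3.09 V, so V_ov = 3.09 − 0.599 = 2.49 V.
Assume saturation: I_D = ½ k_n V_ov² = 0.5 × 4.24 × 2.49² = 13.2 mA, giving V_DS = V_DD − I_D R_D = 5.25 − 13.2 × 0.428 = -0.38 V.
But -0.38 V < V_ov = 2.49 V, so the device is actually in triode.
In triode I_D = k_n[V_ov V_DS − ½ V_DS²] and I_D = (V_DD − V_DS)/R_D. Equating: 0.907 V_DS² − 5.52 V_DS + 5.25 = 0, giving V_DS = 1.18 V (the root below V_ov).
I_D = (5.25 − 1.18) / 0.428 = 9.51 mA.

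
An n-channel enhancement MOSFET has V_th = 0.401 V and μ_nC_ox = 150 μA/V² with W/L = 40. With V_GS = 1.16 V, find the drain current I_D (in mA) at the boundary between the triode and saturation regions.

I_D = 1.73 mA

At the boundary V_DS = V_ov = V_GS − V_th = 1.16 − 0.401 = 0.759 V.
k_n = μ_nC_ox · (W/L) = 6 mA/V².
I_D = ½ k_n V_ov² = 0.5 × 6 × 0.759² = 1.73 mA.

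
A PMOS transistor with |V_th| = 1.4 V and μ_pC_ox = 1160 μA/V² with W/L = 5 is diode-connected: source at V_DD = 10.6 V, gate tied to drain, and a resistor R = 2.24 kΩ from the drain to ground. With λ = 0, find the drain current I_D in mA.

With gate tied to drain, V_SG = V_SD ≥ V_SG − |V_th|, so the device is in saturation.
k_p = μ_pC_ox · (W/L) = 5.8 mA/V².
KCL at the drain: ½ k_p (V_SG − |V_th|)² = (V_DD − V_SG)/R.
Let x = V_SG − 1.4. Then 6.5 x² + x − 9.2 = 0, giving x = 1.12 V (positive root), so V_SG = 2.52 V.
I_D = (V_DD − V_SG)/R = (10.6 − 2.52) / 2.24 = 3.61 mA.

I_D = 3.61 mA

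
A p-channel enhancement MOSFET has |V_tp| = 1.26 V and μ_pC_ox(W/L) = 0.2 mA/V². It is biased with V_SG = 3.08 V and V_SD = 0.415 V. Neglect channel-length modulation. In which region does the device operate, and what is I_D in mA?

V_ov = V_SG − |V_tp| = 3.08 − 1.26 = 1.82 V.
Since V_SD = 0.415 V < V_ov = 1.82 V, the device is in the triode region.
I_D = k_p [V_ov · V_SD − ½ V_SD²] = 0.2 × [1.82 × 0.415 − 0.5 × 0.415²] = 0.134 mA.

Triode; I_D = 0.134 mA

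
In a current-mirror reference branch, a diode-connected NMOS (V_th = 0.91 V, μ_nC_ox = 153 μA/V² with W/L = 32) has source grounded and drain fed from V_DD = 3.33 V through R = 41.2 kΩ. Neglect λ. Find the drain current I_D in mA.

With gate tied to drain, V_GS = V_DS ≥ V_GS − V_th, so the device is in saturation.
k_n = μ_nC_ox · (W/L) = 4.896 mA/V².
KCL at the drain: ½ k_n (V_GS − V_th)² = (V_DD − V_GS)/R.
Let x = V_GS − 0.91. Then 101 x² + x − 2.42 = 0, giving x = 0.15 V (positive root), so V_GS = 1.06 V.
I_D = (V_DD − V_GS)/R = (3.33 − 1.06) / 41.2 = 0.0551 mA.

I_D = 0.0551 mA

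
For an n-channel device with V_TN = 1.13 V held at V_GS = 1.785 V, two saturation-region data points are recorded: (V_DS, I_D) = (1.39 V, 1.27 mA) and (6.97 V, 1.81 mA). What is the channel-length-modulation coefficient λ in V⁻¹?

With V_GS fixed, I_D ∝ (1 + λ V_DS) in saturation, so I_D2/I_D1 = (1 + λ V_DS2)/(1 + λ V_DS1).
1.81/1.27 = 1.425 = (1 + 6.97 λ)/(1 + 1.39 λ).
Solving: λ (I_D1 V_DS2 − I_D2 V_DS1) = I_D2 − I_D1, so λ = (1.81 − 1.27) / (1.27 × 6.97 − 1.81 × 1.39) = 0.54 / 6.34 = 0.0852 V⁻¹.

λ = 0.0852 V⁻¹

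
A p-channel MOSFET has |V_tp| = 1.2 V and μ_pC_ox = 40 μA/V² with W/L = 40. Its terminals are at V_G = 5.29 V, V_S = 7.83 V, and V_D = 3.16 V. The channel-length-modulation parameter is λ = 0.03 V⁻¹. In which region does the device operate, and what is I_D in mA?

Saturation; I_D = 1.64 mA

V_SG = V_S − V_G = 7.83 − 5.29 = 2.54 V; V_SD = V_S − V_D = 7.83 − 3.16 = 4.67 V.
k_p = μ_pC_ox · (W/L) = 1.6 mA/V².
V_ov = V_SG − |V_tp| = 2.54 − 1.2 = 1.34 V.
Since V_SD = 4.67 V ≥ V_ov = 1.34 V, the device is in saturation.
I_D = ½ k_p V_ov² (1 + λ V_SD) = 0.5 × 1.6 × 1.34² × (1 + 0.03 × 4.67) = 1.64 mA.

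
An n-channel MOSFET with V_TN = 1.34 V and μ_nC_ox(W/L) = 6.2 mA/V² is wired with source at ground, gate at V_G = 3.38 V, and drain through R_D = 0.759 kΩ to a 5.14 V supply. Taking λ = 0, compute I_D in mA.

I_D = 6.04 mA

V_GS = V_G = 3.38 V, so V_ov = 3.38 − 1.34 = 2.04 V.
Assume saturation: I_D = ½ k_n V_ov² = 0.5 × 6.2 × 2.04² = 12.9 mA, giving V_DS = V_DD − I_D R_D = 5.14 − 12.9 × 0.759 = -4.65 V.
But -4.65 V < V_ov = 2.04 V, so the device is actually in triode.
In triode I_D = k_n[V_ov V_DS − ½ V_DS²] and I_D = (V_DD − V_DS)/R_D. Equating: 2.35 V_DS² − 10.6 V_DS + 5.14 = 0, giving V_DS = 0.553 V (the root below V_ov).
I_D = (5.14 − 0.553) / 0.759 = 6.04 mA.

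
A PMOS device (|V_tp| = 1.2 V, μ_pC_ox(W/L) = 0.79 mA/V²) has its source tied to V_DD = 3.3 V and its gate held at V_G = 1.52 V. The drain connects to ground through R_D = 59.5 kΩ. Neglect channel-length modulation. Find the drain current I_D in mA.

V_SG = V_DD − V_G = 3.3 − 1.52 = 1.78 V, so V_ov = 1.78 − 1.2 = 0.58 V.
Assume saturation: I_D = ½ k_p V_ov² = 0.5 × 0.79 × 0.58² = 0.133 mA, giving V_SD = V_DD − I_D R_D = 3.3 − 0.133 × 59.5 = -4.61 V.
But -4.61 V < V_ov = 0.58 V, so the device is actually in triode.
In triode I_D = k_p[V_ov V_SD − ½ V_SD²] and I_D = (V_DD − V_SD)/R_D. Equating: 23.5 V_SD² − 28.26 V_SD + 3.3 = 0, giving V_SD = 0.131 V (the root below V_ov).
I_D = (3.3 − 0.131) / 59.5 = 0.0533 mA.

I_D = 0.0533 mA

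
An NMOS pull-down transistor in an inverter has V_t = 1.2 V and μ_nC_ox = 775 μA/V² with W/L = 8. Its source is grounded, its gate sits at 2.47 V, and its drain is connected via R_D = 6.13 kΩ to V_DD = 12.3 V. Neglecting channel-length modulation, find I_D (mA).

I_D = 1.96 mA

V_GS = V_G = 2.47 V, so V_ov = 2.47 − 1.2 = 1.27 V.
k_n = μ_nC_ox · (W/L) = 6.2 mA/V².
Assume saturation: I_D = ½ k_n V_ov² = 0.5 × 6.2 × 1.27² = 5 mA, giving V_DS = V_DD − I_D R_D = 12.3 − 5 × 6.13 = -18.3 V.
But -18.3 V < V_ov = 1.27 V, so the device is actually in triode.
In triode I_D = k_n[V_ov V_DS − ½ V_DS²] and I_D = (V_DD − V_DS)/R_D. Equating: 19 V_DS² − 49.27 V_DS + 12.3 = 0, giving V_DS = 0.28 V (the root below V_ov).
I_D = (12.3 − 0.28) / 6.13 = 1.96 mA.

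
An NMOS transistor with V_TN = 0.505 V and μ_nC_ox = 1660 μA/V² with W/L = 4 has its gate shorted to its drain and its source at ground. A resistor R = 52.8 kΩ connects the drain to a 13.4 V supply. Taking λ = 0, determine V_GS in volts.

V_GS = 0.773 V

With gate tied to drain, V_GS = V_DS ≥ V_GS − V_TN, so the device is in saturation.
k_n = μ_nC_ox · (W/L) = 6.64 mA/V².
KCL at the drain: ½ k_n (V_GS − V_TN)² = (V_DD − V_GS)/R.
Let x = V_GS − 0.505. Then 175 x² + x − 12.89 = 0, giving x = 0.268 V (positive root), so V_GS = 0.773 V.
I_D = (V_DD − V_GS)/R = (13.4 − 0.773) / 52.8 = 0.239 mA.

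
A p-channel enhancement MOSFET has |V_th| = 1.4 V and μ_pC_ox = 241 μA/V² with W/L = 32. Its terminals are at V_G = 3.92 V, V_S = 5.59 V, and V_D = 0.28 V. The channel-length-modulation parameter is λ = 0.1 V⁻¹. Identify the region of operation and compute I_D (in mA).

Saturation; I_D = 0.430 mA

V_SG = V_S − V_G = 5.59 − 3.92 = 1.67 V; V_SD = V_S − V_D = 5.59 − 0.28 = 5.31 V.
k_p = μ_pC_ox · (W/L) = 7.712 mA/V².
V_ov = V_SG − |V_th| = 1.67 − 1.4 = 0.27 V.
Since V_SD = 5.31 V ≥ V_ov = 0.27 V, the device is in saturation.
I_D = ½ k_p V_ov² (1 + λ V_SD) = 0.5 × 7.712 × 0.27² × (1 + 0.1 × 5.31) = 0.43 mA.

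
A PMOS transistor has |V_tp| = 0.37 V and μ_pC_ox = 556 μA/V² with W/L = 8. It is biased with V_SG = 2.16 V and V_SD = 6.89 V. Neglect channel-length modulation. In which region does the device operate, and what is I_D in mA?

Saturation; I_D = 7.13 mA

k_p = μ_pC_ox · (W/L) = 4.448 mA/V².
V_ov = V_SG − |V_tp| = 2.16 − 0.37 = 1.79 V.
Since V_SD = 6.89 V ≥ V_ov = 1.79 V, the device is in saturation.
I_D = ½ k_p V_ov² = 0.5 × 4.448 × 1.79² = 7.13 mA.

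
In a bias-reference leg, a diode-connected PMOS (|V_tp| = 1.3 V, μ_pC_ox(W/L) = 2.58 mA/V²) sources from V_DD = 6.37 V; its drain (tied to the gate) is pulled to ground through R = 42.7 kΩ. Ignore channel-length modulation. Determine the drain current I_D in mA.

I_D = 0.112 mA

With gate tied to drain, V_SG = V_SD ≥ V_SG − |V_tp|, so the device is in saturation.
KCL at the drain: ½ k_p (V_SG − |V_tp|)² = (V_DD − V_SG)/R.
Let x = V_SG − 1.3. Then 55.1 x² + x − 5.07 = 0, giving x = 0.294 V (positive root), so V_SG = 1.59 V.
I_D = (V_DD − V_SG)/R = (6.37 − 1.59) / 42.7 = 0.112 mA.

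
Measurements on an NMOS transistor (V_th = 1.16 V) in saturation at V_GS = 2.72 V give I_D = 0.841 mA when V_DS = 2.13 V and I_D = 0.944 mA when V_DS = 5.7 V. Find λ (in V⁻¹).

λ = 0.0370 V⁻¹

With V_GS fixed, I_D ∝ (1 + λ V_DS) in saturation, so I_D2/I_D1 = (1 + λ V_DS2)/(1 + λ V_DS1).
0.944/0.841 = 1.122 = (1 + 5.7 λ)/(1 + 2.13 λ).
Solving: λ (I_D1 V_DS2 − I_D2 V_DS1) = I_D2 − I_D1, so λ = (0.944 − 0.841) / (0.841 × 5.7 − 0.944 × 2.13) = 0.103 / 2.78 = 0.037 V⁻¹.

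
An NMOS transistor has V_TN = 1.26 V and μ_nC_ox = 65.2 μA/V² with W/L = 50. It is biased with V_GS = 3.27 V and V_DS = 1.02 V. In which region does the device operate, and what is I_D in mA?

k_n = μ_nC_ox · (W/L) = 3.26 mA/V².
V_ov = V_GS − V_TN = 3.27 − 1.26 = 2.01 V.
Since V_DS = 1.02 V < V_ov = 2.01 V, the device is in the triode region.
I_D = k_n [V_ov · V_DS − ½ V_DS²] = 3.26 × [2.01 × 1.02 − 0.5 × 1.02²] = 4.99 mA.

Triode; I_D = 4.99 mA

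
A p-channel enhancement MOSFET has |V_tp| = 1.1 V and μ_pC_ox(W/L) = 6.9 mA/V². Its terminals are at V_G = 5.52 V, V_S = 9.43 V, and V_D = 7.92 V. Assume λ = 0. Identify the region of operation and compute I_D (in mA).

Triode; I_D = 21.4 mA

V_SG = V_S − V_G = 9.43 − 5.52 = 3.91 V; V_SD = V_S − V_D = 9.43 − 7.92 = 1.51 V.
V_ov = V_SG − |V_tp| = 3.91 − 1.1 = 2.81 V.
Since V_SD = 1.51 V < V_ov = 2.81 V, the device is in the triode region.
I_D = k_p [V_ov · V_SD − ½ V_SD²] = 6.9 × [2.81 × 1.51 − 0.5 × 1.51²] = 21.4 mA.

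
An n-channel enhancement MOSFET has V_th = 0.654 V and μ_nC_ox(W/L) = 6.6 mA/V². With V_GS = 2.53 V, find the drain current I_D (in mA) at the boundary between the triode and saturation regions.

At the boundary V_DS = V_ov = V_GS − V_th = 2.53 − 0.654 = 1.88 V.
I_D = ½ k_n V_ov² = 0.5 × 6.6 × 1.88² = 11.6 mA.

I_D = 11.6 mA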